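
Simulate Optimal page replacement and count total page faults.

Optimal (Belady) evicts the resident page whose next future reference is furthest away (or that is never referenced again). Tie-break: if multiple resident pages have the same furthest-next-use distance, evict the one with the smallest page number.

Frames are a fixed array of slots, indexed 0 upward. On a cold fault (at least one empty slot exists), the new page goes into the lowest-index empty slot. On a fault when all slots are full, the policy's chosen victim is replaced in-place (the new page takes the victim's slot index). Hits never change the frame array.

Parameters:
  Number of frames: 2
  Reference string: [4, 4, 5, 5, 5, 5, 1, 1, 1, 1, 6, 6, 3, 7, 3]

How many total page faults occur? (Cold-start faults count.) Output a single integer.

Answer: 6

Derivation:
Step 0: ref 4 → FAULT, frames=[4,-]
Step 1: ref 4 → HIT, frames=[4,-]
Step 2: ref 5 → FAULT, frames=[4,5]
Step 3: ref 5 → HIT, frames=[4,5]
Step 4: ref 5 → HIT, frames=[4,5]
Step 5: ref 5 → HIT, frames=[4,5]
Step 6: ref 1 → FAULT (evict 4), frames=[1,5]
Step 7: ref 1 → HIT, frames=[1,5]
Step 8: ref 1 → HIT, frames=[1,5]
Step 9: ref 1 → HIT, frames=[1,5]
Step 10: ref 6 → FAULT (evict 1), frames=[6,5]
Step 11: ref 6 → HIT, frames=[6,5]
Step 12: ref 3 → FAULT (evict 5), frames=[6,3]
Step 13: ref 7 → FAULT (evict 6), frames=[7,3]
Step 14: ref 3 → HIT, frames=[7,3]
Total faults: 6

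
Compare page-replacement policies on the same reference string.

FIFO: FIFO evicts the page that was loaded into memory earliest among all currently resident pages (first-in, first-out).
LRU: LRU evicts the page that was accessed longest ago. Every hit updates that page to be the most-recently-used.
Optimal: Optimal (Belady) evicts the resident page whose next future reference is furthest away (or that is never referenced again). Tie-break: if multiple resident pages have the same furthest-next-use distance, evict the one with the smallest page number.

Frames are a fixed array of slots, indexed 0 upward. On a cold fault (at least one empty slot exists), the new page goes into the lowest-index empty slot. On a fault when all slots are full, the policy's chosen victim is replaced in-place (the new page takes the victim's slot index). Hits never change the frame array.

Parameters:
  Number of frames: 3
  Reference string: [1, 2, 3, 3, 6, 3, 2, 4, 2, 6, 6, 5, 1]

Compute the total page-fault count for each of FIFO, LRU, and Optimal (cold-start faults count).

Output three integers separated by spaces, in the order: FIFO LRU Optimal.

--- FIFO ---
  step 0: ref 1 -> FAULT, frames=[1,-,-] (faults so far: 1)
  step 1: ref 2 -> FAULT, frames=[1,2,-] (faults so far: 2)
  step 2: ref 3 -> FAULT, frames=[1,2,3] (faults so far: 3)
  step 3: ref 3 -> HIT, frames=[1,2,3] (faults so far: 3)
  step 4: ref 6 -> FAULT, evict 1, frames=[6,2,3] (faults so far: 4)
  step 5: ref 3 -> HIT, frames=[6,2,3] (faults so far: 4)
  step 6: ref 2 -> HIT, frames=[6,2,3] (faults so far: 4)
  step 7: ref 4 -> FAULT, evict 2, frames=[6,4,3] (faults so far: 5)
  step 8: ref 2 -> FAULT, evict 3, frames=[6,4,2] (faults so far: 6)
  step 9: ref 6 -> HIT, frames=[6,4,2] (faults so far: 6)
  step 10: ref 6 -> HIT, frames=[6,4,2] (faults so far: 6)
  step 11: ref 5 -> FAULT, evict 6, frames=[5,4,2] (faults so far: 7)
  step 12: ref 1 -> FAULT, evict 4, frames=[5,1,2] (faults so far: 8)
  FIFO total faults: 8
--- LRU ---
  step 0: ref 1 -> FAULT, frames=[1,-,-] (faults so far: 1)
  step 1: ref 2 -> FAULT, frames=[1,2,-] (faults so far: 2)
  step 2: ref 3 -> FAULT, frames=[1,2,3] (faults so far: 3)
  step 3: ref 3 -> HIT, frames=[1,2,3] (faults so far: 3)
  step 4: ref 6 -> FAULT, evict 1, frames=[6,2,3] (faults so far: 4)
  step 5: ref 3 -> HIT, frames=[6,2,3] (faults so far: 4)
  step 6: ref 2 -> HIT, frames=[6,2,3] (faults so far: 4)
  step 7: ref 4 -> FAULT, evict 6, frames=[4,2,3] (faults so far: 5)
  step 8: ref 2 -> HIT, frames=[4,2,3] (faults so far: 5)
  step 9: ref 6 -> FAULT, evict 3, frames=[4,2,6] (faults so far: 6)
  step 10: ref 6 -> HIT, frames=[4,2,6] (faults so far: 6)
  step 11: ref 5 -> FAULT, evict 4, frames=[5,2,6] (faults so far: 7)
  step 12: ref 1 -> FAULT, evict 2, frames=[5,1,6] (faults so far: 8)
  LRU total faults: 8
--- Optimal ---
  step 0: ref 1 -> FAULT, frames=[1,-,-] (faults so far: 1)
  step 1: ref 2 -> FAULT, frames=[1,2,-] (faults so far: 2)
  step 2: ref 3 -> FAULT, frames=[1,2,3] (faults so far: 3)
  step 3: ref 3 -> HIT, frames=[1,2,3] (faults so far: 3)
  step 4: ref 6 -> FAULT, evict 1, frames=[6,2,3] (faults so far: 4)
  step 5: ref 3 -> HIT, frames=[6,2,3] (faults so far: 4)
  step 6: ref 2 -> HIT, frames=[6,2,3] (faults so far: 4)
  step 7: ref 4 -> FAULT, evict 3, frames=[6,2,4] (faults so far: 5)
  step 8: ref 2 -> HIT, frames=[6,2,4] (faults so far: 5)
  step 9: ref 6 -> HIT, frames=[6,2,4] (faults so far: 5)
  step 10: ref 6 -> HIT, frames=[6,2,4] (faults so far: 5)
  step 11: ref 5 -> FAULT, evict 2, frames=[6,5,4] (faults so far: 6)
  step 12: ref 1 -> FAULT, evict 4, frames=[6,5,1] (faults so far: 7)
  Optimal total faults: 7

Answer: 8 8 7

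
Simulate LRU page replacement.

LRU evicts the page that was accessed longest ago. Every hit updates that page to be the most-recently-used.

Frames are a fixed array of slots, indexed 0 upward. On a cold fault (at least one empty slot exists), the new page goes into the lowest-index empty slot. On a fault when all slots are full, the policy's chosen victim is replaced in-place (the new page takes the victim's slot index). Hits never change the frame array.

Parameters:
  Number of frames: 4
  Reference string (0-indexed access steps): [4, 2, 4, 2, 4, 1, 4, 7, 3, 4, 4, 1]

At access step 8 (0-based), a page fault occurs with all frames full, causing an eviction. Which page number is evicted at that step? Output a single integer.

Step 0: ref 4 -> FAULT, frames=[4,-,-,-]
Step 1: ref 2 -> FAULT, frames=[4,2,-,-]
Step 2: ref 4 -> HIT, frames=[4,2,-,-]
Step 3: ref 2 -> HIT, frames=[4,2,-,-]
Step 4: ref 4 -> HIT, frames=[4,2,-,-]
Step 5: ref 1 -> FAULT, frames=[4,2,1,-]
Step 6: ref 4 -> HIT, frames=[4,2,1,-]
Step 7: ref 7 -> FAULT, frames=[4,2,1,7]
Step 8: ref 3 -> FAULT, evict 2, frames=[4,3,1,7]
At step 8: evicted page 2

Answer: 2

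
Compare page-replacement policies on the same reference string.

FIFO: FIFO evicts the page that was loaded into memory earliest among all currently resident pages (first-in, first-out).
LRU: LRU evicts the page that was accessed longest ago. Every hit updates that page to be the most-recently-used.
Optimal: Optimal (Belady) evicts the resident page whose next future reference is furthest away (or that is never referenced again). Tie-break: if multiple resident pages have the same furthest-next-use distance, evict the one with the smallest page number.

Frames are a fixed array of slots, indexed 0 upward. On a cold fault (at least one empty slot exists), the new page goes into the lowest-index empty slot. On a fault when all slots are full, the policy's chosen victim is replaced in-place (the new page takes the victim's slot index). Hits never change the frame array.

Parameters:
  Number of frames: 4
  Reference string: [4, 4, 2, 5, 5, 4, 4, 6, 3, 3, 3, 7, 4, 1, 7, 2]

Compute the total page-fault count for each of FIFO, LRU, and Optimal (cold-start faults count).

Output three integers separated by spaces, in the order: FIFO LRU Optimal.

Answer: 9 8 7

Derivation:
--- FIFO ---
  step 0: ref 4 -> FAULT, frames=[4,-,-,-] (faults so far: 1)
  step 1: ref 4 -> HIT, frames=[4,-,-,-] (faults so far: 1)
  step 2: ref 2 -> FAULT, frames=[4,2,-,-] (faults so far: 2)
  step 3: ref 5 -> FAULT, frames=[4,2,5,-] (faults so far: 3)
  step 4: ref 5 -> HIT, frames=[4,2,5,-] (faults so far: 3)
  step 5: ref 4 -> HIT, frames=[4,2,5,-] (faults so far: 3)
  step 6: ref 4 -> HIT, frames=[4,2,5,-] (faults so far: 3)
  step 7: ref 6 -> FAULT, frames=[4,2,5,6] (faults so far: 4)
  step 8: ref 3 -> FAULT, evict 4, frames=[3,2,5,6] (faults so far: 5)
  step 9: ref 3 -> HIT, frames=[3,2,5,6] (faults so far: 5)
  step 10: ref 3 -> HIT, frames=[3,2,5,6] (faults so far: 5)
  step 11: ref 7 -> FAULT, evict 2, frames=[3,7,5,6] (faults so far: 6)
  step 12: ref 4 -> FAULT, evict 5, frames=[3,7,4,6] (faults so far: 7)
  step 13: ref 1 -> FAULT, evict 6, frames=[3,7,4,1] (faults so far: 8)
  step 14: ref 7 -> HIT, frames=[3,7,4,1] (faults so far: 8)
  step 15: ref 2 -> FAULT, evict 3, frames=[2,7,4,1] (faults so far: 9)
  FIFO total faults: 9
--- LRU ---
  step 0: ref 4 -> FAULT, frames=[4,-,-,-] (faults so far: 1)
  step 1: ref 4 -> HIT, frames=[4,-,-,-] (faults so far: 1)
  step 2: ref 2 -> FAULT, frames=[4,2,-,-] (faults so far: 2)
  step 3: ref 5 -> FAULT, frames=[4,2,5,-] (faults so far: 3)
  step 4: ref 5 -> HIT, frames=[4,2,5,-] (faults so far: 3)
  step 5: ref 4 -> HIT, frames=[4,2,5,-] (faults so far: 3)
  step 6: ref 4 -> HIT, frames=[4,2,5,-] (faults so far: 3)
  step 7: ref 6 -> FAULT, frames=[4,2,5,6] (faults so far: 4)
  step 8: ref 3 -> FAULT, evict 2, frames=[4,3,5,6] (faults so far: 5)
  step 9: ref 3 -> HIT, frames=[4,3,5,6] (faults so far: 5)
  step 10: ref 3 -> HIT, frames=[4,3,5,6] (faults so far: 5)
  step 11: ref 7 -> FAULT, evict 5, frames=[4,3,7,6] (faults so far: 6)
  step 12: ref 4 -> HIT, frames=[4,3,7,6] (faults so far: 6)
  step 13: ref 1 -> FAULT, evict 6, frames=[4,3,7,1] (faults so far: 7)
  step 14: ref 7 -> HIT, frames=[4,3,7,1] (faults so far: 7)
  step 15: ref 2 -> FAULT, evict 3, frames=[4,2,7,1] (faults so far: 8)
  LRU total faults: 8
--- Optimal ---
  step 0: ref 4 -> FAULT, frames=[4,-,-,-] (faults so far: 1)
  step 1: ref 4 -> HIT, frames=[4,-,-,-] (faults so far: 1)
  step 2: ref 2 -> FAULT, frames=[4,2,-,-] (faults so far: 2)
  step 3: ref 5 -> FAULT, frames=[4,2,5,-] (faults so far: 3)
  step 4: ref 5 -> HIT, frames=[4,2,5,-] (faults so far: 3)
  step 5: ref 4 -> HIT, frames=[4,2,5,-] (faults so far: 3)
  step 6: ref 4 -> HIT, frames=[4,2,5,-] (faults so far: 3)
  step 7: ref 6 -> FAULT, frames=[4,2,5,6] (faults so far: 4)
  step 8: ref 3 -> FAULT, evict 5, frames=[4,2,3,6] (faults so far: 5)
  step 9: ref 3 -> HIT, frames=[4,2,3,6] (faults so far: 5)
  step 10: ref 3 -> HIT, frames=[4,2,3,6] (faults so far: 5)
  step 11: ref 7 -> FAULT, evict 3, frames=[4,2,7,6] (faults so far: 6)
  step 12: ref 4 -> HIT, frames=[4,2,7,6] (faults so far: 6)
  step 13: ref 1 -> FAULT, evict 4, frames=[1,2,7,6] (faults so far: 7)
  step 14: ref 7 -> HIT, frames=[1,2,7,6] (faults so far: 7)
  step 15: ref 2 -> HIT, frames=[1,2,7,6] (faults so far: 7)
  Optimal total faults: 7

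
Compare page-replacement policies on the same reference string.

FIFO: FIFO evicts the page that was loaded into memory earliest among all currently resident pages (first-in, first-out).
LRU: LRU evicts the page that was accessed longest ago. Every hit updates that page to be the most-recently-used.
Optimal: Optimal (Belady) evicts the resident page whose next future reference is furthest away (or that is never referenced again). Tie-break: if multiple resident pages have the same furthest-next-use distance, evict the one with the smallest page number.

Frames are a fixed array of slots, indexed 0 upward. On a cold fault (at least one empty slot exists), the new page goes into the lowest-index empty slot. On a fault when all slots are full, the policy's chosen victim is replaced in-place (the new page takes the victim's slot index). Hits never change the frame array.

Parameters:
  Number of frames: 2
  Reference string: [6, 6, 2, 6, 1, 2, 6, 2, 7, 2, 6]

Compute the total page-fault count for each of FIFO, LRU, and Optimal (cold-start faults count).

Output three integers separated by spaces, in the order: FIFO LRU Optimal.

Answer: 7 7 6

Derivation:
--- FIFO ---
  step 0: ref 6 -> FAULT, frames=[6,-] (faults so far: 1)
  step 1: ref 6 -> HIT, frames=[6,-] (faults so far: 1)
  step 2: ref 2 -> FAULT, frames=[6,2] (faults so far: 2)
  step 3: ref 6 -> HIT, frames=[6,2] (faults so far: 2)
  step 4: ref 1 -> FAULT, evict 6, frames=[1,2] (faults so far: 3)
  step 5: ref 2 -> HIT, frames=[1,2] (faults so far: 3)
  step 6: ref 6 -> FAULT, evict 2, frames=[1,6] (faults so far: 4)
  step 7: ref 2 -> FAULT, evict 1, frames=[2,6] (faults so far: 5)
  step 8: ref 7 -> FAULT, evict 6, frames=[2,7] (faults so far: 6)
  step 9: ref 2 -> HIT, frames=[2,7] (faults so far: 6)
  step 10: ref 6 -> FAULT, evict 2, frames=[6,7] (faults so far: 7)
  FIFO total faults: 7
--- LRU ---
  step 0: ref 6 -> FAULT, frames=[6,-] (faults so far: 1)
  step 1: ref 6 -> HIT, frames=[6,-] (faults so far: 1)
  step 2: ref 2 -> FAULT, frames=[6,2] (faults so far: 2)
  step 3: ref 6 -> HIT, frames=[6,2] (faults so far: 2)
  step 4: ref 1 -> FAULT, evict 2, frames=[6,1] (faults so far: 3)
  step 5: ref 2 -> FAULT, evict 6, frames=[2,1] (faults so far: 4)
  step 6: ref 6 -> FAULT, evict 1, frames=[2,6] (faults so far: 5)
  step 7: ref 2 -> HIT, frames=[2,6] (faults so far: 5)
  step 8: ref 7 -> FAULT, evict 6, frames=[2,7] (faults so far: 6)
  step 9: ref 2 -> HIT, frames=[2,7] (faults so far: 6)
  step 10: ref 6 -> FAULT, evict 7, frames=[2,6] (faults so far: 7)
  LRU total faults: 7
--- Optimal ---
  step 0: ref 6 -> FAULT, frames=[6,-] (faults so far: 1)
  step 1: ref 6 -> HIT, frames=[6,-] (faults so far: 1)
  step 2: ref 2 -> FAULT, frames=[6,2] (faults so far: 2)
  step 3: ref 6 -> HIT, frames=[6,2] (faults so far: 2)
  step 4: ref 1 -> FAULT, evict 6, frames=[1,2] (faults so far: 3)
  step 5: ref 2 -> HIT, frames=[1,2] (faults so far: 3)
  step 6: ref 6 -> FAULT, evict 1, frames=[6,2] (faults so far: 4)
  step 7: ref 2 -> HIT, frames=[6,2] (faults so far: 4)
  step 8: ref 7 -> FAULT, evict 6, frames=[7,2] (faults so far: 5)
  step 9: ref 2 -> HIT, frames=[7,2] (faults so far: 5)
  step 10: ref 6 -> FAULT, evict 2, frames=[7,6] (faults so far: 6)
  Optimal total faults: 6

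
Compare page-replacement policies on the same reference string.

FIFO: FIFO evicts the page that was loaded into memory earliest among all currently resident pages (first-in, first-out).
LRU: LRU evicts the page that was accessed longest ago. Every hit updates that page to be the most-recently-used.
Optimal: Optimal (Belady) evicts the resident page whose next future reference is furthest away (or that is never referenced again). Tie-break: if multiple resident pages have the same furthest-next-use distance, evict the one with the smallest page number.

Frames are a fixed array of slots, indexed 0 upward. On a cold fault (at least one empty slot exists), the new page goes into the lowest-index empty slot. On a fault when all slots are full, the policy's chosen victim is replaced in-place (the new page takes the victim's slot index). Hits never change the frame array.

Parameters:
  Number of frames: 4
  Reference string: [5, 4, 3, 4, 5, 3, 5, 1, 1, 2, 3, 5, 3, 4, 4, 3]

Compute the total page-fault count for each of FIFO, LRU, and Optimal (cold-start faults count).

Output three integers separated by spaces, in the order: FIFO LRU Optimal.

--- FIFO ---
  step 0: ref 5 -> FAULT, frames=[5,-,-,-] (faults so far: 1)
  step 1: ref 4 -> FAULT, frames=[5,4,-,-] (faults so far: 2)
  step 2: ref 3 -> FAULT, frames=[5,4,3,-] (faults so far: 3)
  step 3: ref 4 -> HIT, frames=[5,4,3,-] (faults so far: 3)
  step 4: ref 5 -> HIT, frames=[5,4,3,-] (faults so far: 3)
  step 5: ref 3 -> HIT, frames=[5,4,3,-] (faults so far: 3)
  step 6: ref 5 -> HIT, frames=[5,4,3,-] (faults so far: 3)
  step 7: ref 1 -> FAULT, frames=[5,4,3,1] (faults so far: 4)
  step 8: ref 1 -> HIT, frames=[5,4,3,1] (faults so far: 4)
  step 9: ref 2 -> FAULT, evict 5, frames=[2,4,3,1] (faults so far: 5)
  step 10: ref 3 -> HIT, frames=[2,4,3,1] (faults so far: 5)
  step 11: ref 5 -> FAULT, evict 4, frames=[2,5,3,1] (faults so far: 6)
  step 12: ref 3 -> HIT, frames=[2,5,3,1] (faults so far: 6)
  step 13: ref 4 -> FAULT, evict 3, frames=[2,5,4,1] (faults so far: 7)
  step 14: ref 4 -> HIT, frames=[2,5,4,1] (faults so far: 7)
  step 15: ref 3 -> FAULT, evict 1, frames=[2,5,4,3] (faults so far: 8)
  FIFO total faults: 8
--- LRU ---
  step 0: ref 5 -> FAULT, frames=[5,-,-,-] (faults so far: 1)
  step 1: ref 4 -> FAULT, frames=[5,4,-,-] (faults so far: 2)
  step 2: ref 3 -> FAULT, frames=[5,4,3,-] (faults so far: 3)
  step 3: ref 4 -> HIT, frames=[5,4,3,-] (faults so far: 3)
  step 4: ref 5 -> HIT, frames=[5,4,3,-] (faults so far: 3)
  step 5: ref 3 -> HIT, frames=[5,4,3,-] (faults so far: 3)
  step 6: ref 5 -> HIT, frames=[5,4,3,-] (faults so far: 3)
  step 7: ref 1 -> FAULT, frames=[5,4,3,1] (faults so far: 4)
  step 8: ref 1 -> HIT, frames=[5,4,3,1] (faults so far: 4)
  step 9: ref 2 -> FAULT, evict 4, frames=[5,2,3,1] (faults so far: 5)
  step 10: ref 3 -> HIT, frames=[5,2,3,1] (faults so far: 5)
  step 11: ref 5 -> HIT, frames=[5,2,3,1] (faults so far: 5)
  step 12: ref 3 -> HIT, frames=[5,2,3,1] (faults so far: 5)
  step 13: ref 4 -> FAULT, evict 1, frames=[5,2,3,4] (faults so far: 6)
  step 14: ref 4 -> HIT, frames=[5,2,3,4] (faults so far: 6)
  step 15: ref 3 -> HIT, frames=[5,2,3,4] (faults so far: 6)
  LRU total faults: 6
--- Optimal ---
  step 0: ref 5 -> FAULT, frames=[5,-,-,-] (faults so far: 1)
  step 1: ref 4 -> FAULT, frames=[5,4,-,-] (faults so far: 2)
  step 2: ref 3 -> FAULT, frames=[5,4,3,-] (faults so far: 3)
  step 3: ref 4 -> HIT, frames=[5,4,3,-] (faults so far: 3)
  step 4: ref 5 -> HIT, frames=[5,4,3,-] (faults so far: 3)
  step 5: ref 3 -> HIT, frames=[5,4,3,-] (faults so far: 3)
  step 6: ref 5 -> HIT, frames=[5,4,3,-] (faults so far: 3)
  step 7: ref 1 -> FAULT, frames=[5,4,3,1] (faults so far: 4)
  step 8: ref 1 -> HIT, frames=[5,4,3,1] (faults so far: 4)
  step 9: ref 2 -> FAULT, evict 1, frames=[5,4,3,2] (faults so far: 5)
  step 10: ref 3 -> HIT, frames=[5,4,3,2] (faults so far: 5)
  step 11: ref 5 -> HIT, frames=[5,4,3,2] (faults so far: 5)
  step 12: ref 3 -> HIT, frames=[5,4,3,2] (faults so far: 5)
  step 13: ref 4 -> HIT, frames=[5,4,3,2] (faults so far: 5)
  step 14: ref 4 -> HIT, frames=[5,4,3,2] (faults so far: 5)
  step 15: ref 3 -> HIT, frames=[5,4,3,2] (faults so far: 5)
  Optimal total faults: 5

Answer: 8 6 5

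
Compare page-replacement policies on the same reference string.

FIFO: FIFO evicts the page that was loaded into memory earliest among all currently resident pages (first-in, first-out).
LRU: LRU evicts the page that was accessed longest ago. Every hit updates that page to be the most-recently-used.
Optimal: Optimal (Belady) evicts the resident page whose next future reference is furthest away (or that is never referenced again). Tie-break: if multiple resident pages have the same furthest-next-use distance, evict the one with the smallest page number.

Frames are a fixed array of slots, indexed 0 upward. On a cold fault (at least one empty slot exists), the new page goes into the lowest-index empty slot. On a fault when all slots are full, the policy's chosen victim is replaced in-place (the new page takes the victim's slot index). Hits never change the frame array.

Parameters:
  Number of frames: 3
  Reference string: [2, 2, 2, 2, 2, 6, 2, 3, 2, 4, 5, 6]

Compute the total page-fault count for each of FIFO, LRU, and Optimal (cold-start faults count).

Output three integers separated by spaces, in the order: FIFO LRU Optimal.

Answer: 6 6 5

Derivation:
--- FIFO ---
  step 0: ref 2 -> FAULT, frames=[2,-,-] (faults so far: 1)
  step 1: ref 2 -> HIT, frames=[2,-,-] (faults so far: 1)
  step 2: ref 2 -> HIT, frames=[2,-,-] (faults so far: 1)
  step 3: ref 2 -> HIT, frames=[2,-,-] (faults so far: 1)
  step 4: ref 2 -> HIT, frames=[2,-,-] (faults so far: 1)
  step 5: ref 6 -> FAULT, frames=[2,6,-] (faults so far: 2)
  step 6: ref 2 -> HIT, frames=[2,6,-] (faults so far: 2)
  step 7: ref 3 -> FAULT, frames=[2,6,3] (faults so far: 3)
  step 8: ref 2 -> HIT, frames=[2,6,3] (faults so far: 3)
  step 9: ref 4 -> FAULT, evict 2, frames=[4,6,3] (faults so far: 4)
  step 10: ref 5 -> FAULT, evict 6, frames=[4,5,3] (faults so far: 5)
  step 11: ref 6 -> FAULT, evict 3, frames=[4,5,6] (faults so far: 6)
  FIFO total faults: 6
--- LRU ---
  step 0: ref 2 -> FAULT, frames=[2,-,-] (faults so far: 1)
  step 1: ref 2 -> HIT, frames=[2,-,-] (faults so far: 1)
  step 2: ref 2 -> HIT, frames=[2,-,-] (faults so far: 1)
  step 3: ref 2 -> HIT, frames=[2,-,-] (faults so far: 1)
  step 4: ref 2 -> HIT, frames=[2,-,-] (faults so far: 1)
  step 5: ref 6 -> FAULT, frames=[2,6,-] (faults so far: 2)
  step 6: ref 2 -> HIT, frames=[2,6,-] (faults so far: 2)
  step 7: ref 3 -> FAULT, frames=[2,6,3] (faults so far: 3)
  step 8: ref 2 -> HIT, frames=[2,6,3] (faults so far: 3)
  step 9: ref 4 -> FAULT, evict 6, frames=[2,4,3] (faults so far: 4)
  step 10: ref 5 -> FAULT, evict 3, frames=[2,4,5] (faults so far: 5)
  step 11: ref 6 -> FAULT, evict 2, frames=[6,4,5] (faults so far: 6)
  LRU total faults: 6
--- Optimal ---
  step 0: ref 2 -> FAULT, frames=[2,-,-] (faults so far: 1)
  step 1: ref 2 -> HIT, frames=[2,-,-] (faults so far: 1)
  step 2: ref 2 -> HIT, frames=[2,-,-] (faults so far: 1)
  step 3: ref 2 -> HIT, frames=[2,-,-] (faults so far: 1)
  step 4: ref 2 -> HIT, frames=[2,-,-] (faults so far: 1)
  step 5: ref 6 -> FAULT, frames=[2,6,-] (faults so far: 2)
  step 6: ref 2 -> HIT, frames=[2,6,-] (faults so far: 2)
  step 7: ref 3 -> FAULT, frames=[2,6,3] (faults so far: 3)
  step 8: ref 2 -> HIT, frames=[2,6,3] (faults so far: 3)
  step 9: ref 4 -> FAULT, evict 2, frames=[4,6,3] (faults so far: 4)
  step 10: ref 5 -> FAULT, evict 3, frames=[4,6,5] (faults so far: 5)
  step 11: ref 6 -> HIT, frames=[4,6,5] (faults so far: 5)
  Optimal total faults: 5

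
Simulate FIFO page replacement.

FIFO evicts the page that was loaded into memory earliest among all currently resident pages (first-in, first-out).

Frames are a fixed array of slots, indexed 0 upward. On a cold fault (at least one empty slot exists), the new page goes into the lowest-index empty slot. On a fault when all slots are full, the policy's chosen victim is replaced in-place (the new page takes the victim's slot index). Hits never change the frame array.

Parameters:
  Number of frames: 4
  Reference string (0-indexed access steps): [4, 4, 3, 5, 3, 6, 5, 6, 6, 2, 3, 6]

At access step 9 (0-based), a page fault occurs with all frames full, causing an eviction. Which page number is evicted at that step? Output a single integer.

Step 0: ref 4 -> FAULT, frames=[4,-,-,-]
Step 1: ref 4 -> HIT, frames=[4,-,-,-]
Step 2: ref 3 -> FAULT, frames=[4,3,-,-]
Step 3: ref 5 -> FAULT, frames=[4,3,5,-]
Step 4: ref 3 -> HIT, frames=[4,3,5,-]
Step 5: ref 6 -> FAULT, frames=[4,3,5,6]
Step 6: ref 5 -> HIT, frames=[4,3,5,6]
Step 7: ref 6 -> HIT, frames=[4,3,5,6]
Step 8: ref 6 -> HIT, frames=[4,3,5,6]
Step 9: ref 2 -> FAULT, evict 4, frames=[2,3,5,6]
At step 9: evicted page 4

Answer: 4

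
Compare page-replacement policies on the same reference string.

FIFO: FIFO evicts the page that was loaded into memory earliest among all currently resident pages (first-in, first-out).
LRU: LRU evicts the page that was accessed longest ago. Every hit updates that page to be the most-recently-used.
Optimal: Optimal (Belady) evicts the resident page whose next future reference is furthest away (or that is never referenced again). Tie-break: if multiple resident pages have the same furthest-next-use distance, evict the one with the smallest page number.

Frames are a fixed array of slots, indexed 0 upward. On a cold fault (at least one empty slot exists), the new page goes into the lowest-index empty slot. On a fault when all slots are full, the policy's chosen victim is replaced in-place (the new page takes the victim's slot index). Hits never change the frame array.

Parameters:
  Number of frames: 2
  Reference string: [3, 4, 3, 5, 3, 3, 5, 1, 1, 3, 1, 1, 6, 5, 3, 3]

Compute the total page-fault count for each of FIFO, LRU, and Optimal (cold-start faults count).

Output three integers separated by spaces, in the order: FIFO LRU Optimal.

Answer: 8 8 6

Derivation:
--- FIFO ---
  step 0: ref 3 -> FAULT, frames=[3,-] (faults so far: 1)
  step 1: ref 4 -> FAULT, frames=[3,4] (faults so far: 2)
  step 2: ref 3 -> HIT, frames=[3,4] (faults so far: 2)
  step 3: ref 5 -> FAULT, evict 3, frames=[5,4] (faults so far: 3)
  step 4: ref 3 -> FAULT, evict 4, frames=[5,3] (faults so far: 4)
  step 5: ref 3 -> HIT, frames=[5,3] (faults so far: 4)
  step 6: ref 5 -> HIT, frames=[5,3] (faults so far: 4)
  step 7: ref 1 -> FAULT, evict 5, frames=[1,3] (faults so far: 5)
  step 8: ref 1 -> HIT, frames=[1,3] (faults so far: 5)
  step 9: ref 3 -> HIT, frames=[1,3] (faults so far: 5)
  step 10: ref 1 -> HIT, frames=[1,3] (faults so far: 5)
  step 11: ref 1 -> HIT, frames=[1,3] (faults so far: 5)
  step 12: ref 6 -> FAULT, evict 3, frames=[1,6] (faults so far: 6)
  step 13: ref 5 -> FAULT, evict 1, frames=[5,6] (faults so far: 7)
  step 14: ref 3 -> FAULT, evict 6, frames=[5,3] (faults so far: 8)
  step 15: ref 3 -> HIT, frames=[5,3] (faults so far: 8)
  FIFO total faults: 8
--- LRU ---
  step 0: ref 3 -> FAULT, frames=[3,-] (faults so far: 1)
  step 1: ref 4 -> FAULT, frames=[3,4] (faults so far: 2)
  step 2: ref 3 -> HIT, frames=[3,4] (faults so far: 2)
  step 3: ref 5 -> FAULT, evict 4, frames=[3,5] (faults so far: 3)
  step 4: ref 3 -> HIT, frames=[3,5] (faults so far: 3)
  step 5: ref 3 -> HIT, frames=[3,5] (faults so far: 3)
  step 6: ref 5 -> HIT, frames=[3,5] (faults so far: 3)
  step 7: ref 1 -> FAULT, evict 3, frames=[1,5] (faults so far: 4)
  step 8: ref 1 -> HIT, frames=[1,5] (faults so far: 4)
  step 9: ref 3 -> FAULT, evict 5, frames=[1,3] (faults so far: 5)
  step 10: ref 1 -> HIT, frames=[1,3] (faults so far: 5)
  step 11: ref 1 -> HIT, frames=[1,3] (faults so far: 5)
  step 12: ref 6 -> FAULT, evict 3, frames=[1,6] (faults so far: 6)
  step 13: ref 5 -> FAULT, evict 1, frames=[5,6] (faults so far: 7)
  step 14: ref 3 -> FAULT, evict 6, frames=[5,3] (faults so far: 8)
  step 15: ref 3 -> HIT, frames=[5,3] (faults so far: 8)
  LRU total faults: 8
--- Optimal ---
  step 0: ref 3 -> FAULT, frames=[3,-] (faults so far: 1)
  step 1: ref 4 -> FAULT, frames=[3,4] (faults so far: 2)
  step 2: ref 3 -> HIT, frames=[3,4] (faults so far: 2)
  step 3: ref 5 -> FAULT, evict 4, frames=[3,5] (faults so far: 3)
  step 4: ref 3 -> HIT, frames=[3,5] (faults so far: 3)
  step 5: ref 3 -> HIT, frames=[3,5] (faults so far: 3)
  step 6: ref 5 -> HIT, frames=[3,5] (faults so far: 3)
  step 7: ref 1 -> FAULT, evict 5, frames=[3,1] (faults so far: 4)
  step 8: ref 1 -> HIT, frames=[3,1] (faults so far: 4)
  step 9: ref 3 -> HIT, frames=[3,1] (faults so far: 4)
  step 10: ref 1 -> HIT, frames=[3,1] (faults so far: 4)
  step 11: ref 1 -> HIT, frames=[3,1] (faults so far: 4)
  step 12: ref 6 -> FAULT, evict 1, frames=[3,6] (faults so far: 5)
  step 13: ref 5 -> FAULT, evict 6, frames=[3,5] (faults so far: 6)
  step 14: ref 3 -> HIT, frames=[3,5] (faults so far: 6)
  step 15: ref 3 -> HIT, frames=[3,5] (faults so far: 6)
  Optimal total faults: 6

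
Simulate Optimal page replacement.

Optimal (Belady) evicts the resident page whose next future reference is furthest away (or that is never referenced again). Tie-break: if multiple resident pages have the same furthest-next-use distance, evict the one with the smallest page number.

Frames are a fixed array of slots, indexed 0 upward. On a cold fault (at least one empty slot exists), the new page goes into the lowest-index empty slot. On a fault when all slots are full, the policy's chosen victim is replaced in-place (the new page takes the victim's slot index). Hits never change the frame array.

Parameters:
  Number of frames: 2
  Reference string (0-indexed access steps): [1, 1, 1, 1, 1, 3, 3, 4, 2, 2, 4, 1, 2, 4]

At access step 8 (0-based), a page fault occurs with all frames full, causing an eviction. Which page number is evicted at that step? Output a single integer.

Answer: 1

Derivation:
Step 0: ref 1 -> FAULT, frames=[1,-]
Step 1: ref 1 -> HIT, frames=[1,-]
Step 2: ref 1 -> HIT, frames=[1,-]
Step 3: ref 1 -> HIT, frames=[1,-]
Step 4: ref 1 -> HIT, frames=[1,-]
Step 5: ref 3 -> FAULT, frames=[1,3]
Step 6: ref 3 -> HIT, frames=[1,3]
Step 7: ref 4 -> FAULT, evict 3, frames=[1,4]
Step 8: ref 2 -> FAULT, evict 1, frames=[2,4]
At step 8: evicted page 1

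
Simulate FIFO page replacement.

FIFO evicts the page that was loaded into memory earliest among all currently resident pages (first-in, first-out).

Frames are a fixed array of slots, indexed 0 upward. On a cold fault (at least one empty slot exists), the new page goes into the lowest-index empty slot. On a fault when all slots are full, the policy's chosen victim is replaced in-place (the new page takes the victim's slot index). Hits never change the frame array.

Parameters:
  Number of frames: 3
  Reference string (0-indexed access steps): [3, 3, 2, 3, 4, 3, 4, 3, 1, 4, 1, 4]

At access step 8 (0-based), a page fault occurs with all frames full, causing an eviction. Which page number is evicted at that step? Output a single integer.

Step 0: ref 3 -> FAULT, frames=[3,-,-]
Step 1: ref 3 -> HIT, frames=[3,-,-]
Step 2: ref 2 -> FAULT, frames=[3,2,-]
Step 3: ref 3 -> HIT, frames=[3,2,-]
Step 4: ref 4 -> FAULT, frames=[3,2,4]
Step 5: ref 3 -> HIT, frames=[3,2,4]
Step 6: ref 4 -> HIT, frames=[3,2,4]
Step 7: ref 3 -> HIT, frames=[3,2,4]
Step 8: ref 1 -> FAULT, evict 3, frames=[1,2,4]
At step 8: evicted page 3

Answer: 3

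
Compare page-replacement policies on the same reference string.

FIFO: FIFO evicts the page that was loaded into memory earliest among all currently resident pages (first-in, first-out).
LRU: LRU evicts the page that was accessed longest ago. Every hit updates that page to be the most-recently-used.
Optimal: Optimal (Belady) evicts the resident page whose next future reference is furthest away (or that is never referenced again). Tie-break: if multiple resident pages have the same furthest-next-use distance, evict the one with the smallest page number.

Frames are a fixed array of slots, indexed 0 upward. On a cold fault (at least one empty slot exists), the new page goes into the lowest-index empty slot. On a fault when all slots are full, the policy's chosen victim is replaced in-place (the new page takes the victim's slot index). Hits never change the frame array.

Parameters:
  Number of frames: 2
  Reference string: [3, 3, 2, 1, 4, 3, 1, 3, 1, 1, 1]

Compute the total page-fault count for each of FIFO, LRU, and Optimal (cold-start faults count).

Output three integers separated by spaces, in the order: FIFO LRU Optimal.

--- FIFO ---
  step 0: ref 3 -> FAULT, frames=[3,-] (faults so far: 1)
  step 1: ref 3 -> HIT, frames=[3,-] (faults so far: 1)
  step 2: ref 2 -> FAULT, frames=[3,2] (faults so far: 2)
  step 3: ref 1 -> FAULT, evict 3, frames=[1,2] (faults so far: 3)
  step 4: ref 4 -> FAULT, evict 2, frames=[1,4] (faults so far: 4)
  step 5: ref 3 -> FAULT, evict 1, frames=[3,4] (faults so far: 5)
  step 6: ref 1 -> FAULT, evict 4, frames=[3,1] (faults so far: 6)
  step 7: ref 3 -> HIT, frames=[3,1] (faults so far: 6)
  step 8: ref 1 -> HIT, frames=[3,1] (faults so far: 6)
  step 9: ref 1 -> HIT, frames=[3,1] (faults so far: 6)
  step 10: ref 1 -> HIT, frames=[3,1] (faults so far: 6)
  FIFO total faults: 6
--- LRU ---
  step 0: ref 3 -> FAULT, frames=[3,-] (faults so far: 1)
  step 1: ref 3 -> HIT, frames=[3,-] (faults so far: 1)
  step 2: ref 2 -> FAULT, frames=[3,2] (faults so far: 2)
  step 3: ref 1 -> FAULT, evict 3, frames=[1,2] (faults so far: 3)
  step 4: ref 4 -> FAULT, evict 2, frames=[1,4] (faults so far: 4)
  step 5: ref 3 -> FAULT, evict 1, frames=[3,4] (faults so far: 5)
  step 6: ref 1 -> FAULT, evict 4, frames=[3,1] (faults so far: 6)
  step 7: ref 3 -> HIT, frames=[3,1] (faults so far: 6)
  step 8: ref 1 -> HIT, frames=[3,1] (faults so far: 6)
  step 9: ref 1 -> HIT, frames=[3,1] (faults so far: 6)
  step 10: ref 1 -> HIT, frames=[3,1] (faults so far: 6)
  LRU total faults: 6
--- Optimal ---
  step 0: ref 3 -> FAULT, frames=[3,-] (faults so far: 1)
  step 1: ref 3 -> HIT, frames=[3,-] (faults so far: 1)
  step 2: ref 2 -> FAULT, frames=[3,2] (faults so far: 2)
  step 3: ref 1 -> FAULT, evict 2, frames=[3,1] (faults so far: 3)
  step 4: ref 4 -> FAULT, evict 1, frames=[3,4] (faults so far: 4)
  step 5: ref 3 -> HIT, frames=[3,4] (faults so far: 4)
  step 6: ref 1 -> FAULT, evict 4, frames=[3,1] (faults so far: 5)
  step 7: ref 3 -> HIT, frames=[3,1] (faults so far: 5)
  step 8: ref 1 -> HIT, frames=[3,1] (faults so far: 5)
  step 9: ref 1 -> HIT, frames=[3,1] (faults so far: 5)
  step 10: ref 1 -> HIT, frames=[3,1] (faults so far: 5)
  Optimal total faults: 5

Answer: 6 6 5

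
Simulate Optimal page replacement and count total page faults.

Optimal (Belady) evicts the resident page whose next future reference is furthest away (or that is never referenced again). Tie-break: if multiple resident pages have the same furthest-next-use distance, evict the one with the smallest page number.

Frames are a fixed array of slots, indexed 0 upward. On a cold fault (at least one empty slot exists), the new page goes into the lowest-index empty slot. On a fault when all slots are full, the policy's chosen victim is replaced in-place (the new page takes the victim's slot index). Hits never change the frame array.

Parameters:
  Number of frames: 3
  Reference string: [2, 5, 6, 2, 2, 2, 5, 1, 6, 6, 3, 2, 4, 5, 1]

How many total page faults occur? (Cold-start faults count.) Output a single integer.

Step 0: ref 2 → FAULT, frames=[2,-,-]
Step 1: ref 5 → FAULT, frames=[2,5,-]
Step 2: ref 6 → FAULT, frames=[2,5,6]
Step 3: ref 2 → HIT, frames=[2,5,6]
Step 4: ref 2 → HIT, frames=[2,5,6]
Step 5: ref 2 → HIT, frames=[2,5,6]
Step 6: ref 5 → HIT, frames=[2,5,6]
Step 7: ref 1 → FAULT (evict 5), frames=[2,1,6]
Step 8: ref 6 → HIT, frames=[2,1,6]
Step 9: ref 6 → HIT, frames=[2,1,6]
Step 10: ref 3 → FAULT (evict 6), frames=[2,1,3]
Step 11: ref 2 → HIT, frames=[2,1,3]
Step 12: ref 4 → FAULT (evict 2), frames=[4,1,3]
Step 13: ref 5 → FAULT (evict 3), frames=[4,1,5]
Step 14: ref 1 → HIT, frames=[4,1,5]
Total faults: 7

Answer: 7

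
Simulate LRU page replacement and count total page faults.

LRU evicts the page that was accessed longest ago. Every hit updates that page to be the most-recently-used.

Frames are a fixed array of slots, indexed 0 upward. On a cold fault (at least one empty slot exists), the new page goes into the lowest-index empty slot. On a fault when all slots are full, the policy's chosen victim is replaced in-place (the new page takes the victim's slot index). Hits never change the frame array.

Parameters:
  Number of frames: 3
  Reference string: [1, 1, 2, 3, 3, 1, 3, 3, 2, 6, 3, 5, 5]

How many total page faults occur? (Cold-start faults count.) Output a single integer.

Step 0: ref 1 → FAULT, frames=[1,-,-]
Step 1: ref 1 → HIT, frames=[1,-,-]
Step 2: ref 2 → FAULT, frames=[1,2,-]
Step 3: ref 3 → FAULT, frames=[1,2,3]
Step 4: ref 3 → HIT, frames=[1,2,3]
Step 5: ref 1 → HIT, frames=[1,2,3]
Step 6: ref 3 → HIT, frames=[1,2,3]
Step 7: ref 3 → HIT, frames=[1,2,3]
Step 8: ref 2 → HIT, frames=[1,2,3]
Step 9: ref 6 → FAULT (evict 1), frames=[6,2,3]
Step 10: ref 3 → HIT, frames=[6,2,3]
Step 11: ref 5 → FAULT (evict 2), frames=[6,5,3]
Step 12: ref 5 → HIT, frames=[6,5,3]
Total faults: 5

Answer: 5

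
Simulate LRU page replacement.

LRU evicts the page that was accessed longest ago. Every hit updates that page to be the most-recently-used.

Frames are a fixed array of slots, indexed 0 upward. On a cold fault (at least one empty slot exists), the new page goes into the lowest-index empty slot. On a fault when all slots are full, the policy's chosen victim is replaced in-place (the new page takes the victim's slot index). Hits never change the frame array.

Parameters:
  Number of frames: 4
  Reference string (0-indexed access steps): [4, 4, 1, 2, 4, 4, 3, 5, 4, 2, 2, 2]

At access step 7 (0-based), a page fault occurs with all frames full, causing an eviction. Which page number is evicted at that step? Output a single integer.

Answer: 1

Derivation:
Step 0: ref 4 -> FAULT, frames=[4,-,-,-]
Step 1: ref 4 -> HIT, frames=[4,-,-,-]
Step 2: ref 1 -> FAULT, frames=[4,1,-,-]
Step 3: ref 2 -> FAULT, frames=[4,1,2,-]
Step 4: ref 4 -> HIT, frames=[4,1,2,-]
Step 5: ref 4 -> HIT, frames=[4,1,2,-]
Step 6: ref 3 -> FAULT, frames=[4,1,2,3]
Step 7: ref 5 -> FAULT, evict 1, frames=[4,5,2,3]
At step 7: evicted page 1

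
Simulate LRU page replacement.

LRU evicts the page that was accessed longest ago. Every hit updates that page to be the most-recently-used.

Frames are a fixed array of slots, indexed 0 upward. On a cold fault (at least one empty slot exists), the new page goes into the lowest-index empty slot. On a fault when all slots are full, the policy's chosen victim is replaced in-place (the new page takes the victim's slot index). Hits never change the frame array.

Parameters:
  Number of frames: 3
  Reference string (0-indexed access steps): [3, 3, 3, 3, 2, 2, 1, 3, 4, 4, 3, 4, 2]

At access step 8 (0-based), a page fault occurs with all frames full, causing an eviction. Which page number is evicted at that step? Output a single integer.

Answer: 2

Derivation:
Step 0: ref 3 -> FAULT, frames=[3,-,-]
Step 1: ref 3 -> HIT, frames=[3,-,-]
Step 2: ref 3 -> HIT, frames=[3,-,-]
Step 3: ref 3 -> HIT, frames=[3,-,-]
Step 4: ref 2 -> FAULT, frames=[3,2,-]
Step 5: ref 2 -> HIT, frames=[3,2,-]
Step 6: ref 1 -> FAULT, frames=[3,2,1]
Step 7: ref 3 -> HIT, frames=[3,2,1]
Step 8: ref 4 -> FAULT, evict 2, frames=[3,4,1]
At step 8: evicted page 2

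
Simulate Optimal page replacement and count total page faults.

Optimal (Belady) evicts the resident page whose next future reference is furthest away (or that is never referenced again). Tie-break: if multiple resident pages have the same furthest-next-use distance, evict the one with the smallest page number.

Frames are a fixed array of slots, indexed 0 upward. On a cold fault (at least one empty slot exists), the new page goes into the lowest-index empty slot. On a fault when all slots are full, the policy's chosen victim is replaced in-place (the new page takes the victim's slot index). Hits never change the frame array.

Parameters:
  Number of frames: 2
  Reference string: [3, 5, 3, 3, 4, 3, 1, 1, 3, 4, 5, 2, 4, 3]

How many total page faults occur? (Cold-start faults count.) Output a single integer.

Answer: 8

Derivation:
Step 0: ref 3 → FAULT, frames=[3,-]
Step 1: ref 5 → FAULT, frames=[3,5]
Step 2: ref 3 → HIT, frames=[3,5]
Step 3: ref 3 → HIT, frames=[3,5]
Step 4: ref 4 → FAULT (evict 5), frames=[3,4]
Step 5: ref 3 → HIT, frames=[3,4]
Step 6: ref 1 → FAULT (evict 4), frames=[3,1]
Step 7: ref 1 → HIT, frames=[3,1]
Step 8: ref 3 → HIT, frames=[3,1]
Step 9: ref 4 → FAULT (evict 1), frames=[3,4]
Step 10: ref 5 → FAULT (evict 3), frames=[5,4]
Step 11: ref 2 → FAULT (evict 5), frames=[2,4]
Step 12: ref 4 → HIT, frames=[2,4]
Step 13: ref 3 → FAULT (evict 2), frames=[3,4]
Total faults: 8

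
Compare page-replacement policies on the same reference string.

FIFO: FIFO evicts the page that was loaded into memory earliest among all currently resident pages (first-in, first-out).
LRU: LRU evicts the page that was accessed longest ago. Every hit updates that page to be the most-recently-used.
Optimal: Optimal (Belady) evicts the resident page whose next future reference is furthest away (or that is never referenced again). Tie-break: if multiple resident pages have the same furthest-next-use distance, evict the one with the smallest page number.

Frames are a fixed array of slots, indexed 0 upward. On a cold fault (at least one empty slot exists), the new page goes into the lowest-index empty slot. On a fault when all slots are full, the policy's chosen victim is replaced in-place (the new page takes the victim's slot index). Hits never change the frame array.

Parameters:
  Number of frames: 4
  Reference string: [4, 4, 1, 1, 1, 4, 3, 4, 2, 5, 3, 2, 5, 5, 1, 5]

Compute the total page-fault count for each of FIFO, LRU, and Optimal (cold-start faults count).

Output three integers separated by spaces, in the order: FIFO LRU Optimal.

--- FIFO ---
  step 0: ref 4 -> FAULT, frames=[4,-,-,-] (faults so far: 1)
  step 1: ref 4 -> HIT, frames=[4,-,-,-] (faults so far: 1)
  step 2: ref 1 -> FAULT, frames=[4,1,-,-] (faults so far: 2)
  step 3: ref 1 -> HIT, frames=[4,1,-,-] (faults so far: 2)
  step 4: ref 1 -> HIT, frames=[4,1,-,-] (faults so far: 2)
  step 5: ref 4 -> HIT, frames=[4,1,-,-] (faults so far: 2)
  step 6: ref 3 -> FAULT, frames=[4,1,3,-] (faults so far: 3)
  step 7: ref 4 -> HIT, frames=[4,1,3,-] (faults so far: 3)
  step 8: ref 2 -> FAULT, frames=[4,1,3,2] (faults so far: 4)
  step 9: ref 5 -> FAULT, evict 4, frames=[5,1,3,2] (faults so far: 5)
  step 10: ref 3 -> HIT, frames=[5,1,3,2] (faults so far: 5)
  step 11: ref 2 -> HIT, frames=[5,1,3,2] (faults so far: 5)
  step 12: ref 5 -> HIT, frames=[5,1,3,2] (faults so far: 5)
  step 13: ref 5 -> HIT, frames=[5,1,3,2] (faults so far: 5)
  step 14: ref 1 -> HIT, frames=[5,1,3,2] (faults so far: 5)
  step 15: ref 5 -> HIT, frames=[5,1,3,2] (faults so far: 5)
  FIFO total faults: 5
--- LRU ---
  step 0: ref 4 -> FAULT, frames=[4,-,-,-] (faults so far: 1)
  step 1: ref 4 -> HIT, frames=[4,-,-,-] (faults so far: 1)
  step 2: ref 1 -> FAULT, frames=[4,1,-,-] (faults so far: 2)
  step 3: ref 1 -> HIT, frames=[4,1,-,-] (faults so far: 2)
  step 4: ref 1 -> HIT, frames=[4,1,-,-] (faults so far: 2)
  step 5: ref 4 -> HIT, frames=[4,1,-,-] (faults so far: 2)
  step 6: ref 3 -> FAULT, frames=[4,1,3,-] (faults so far: 3)
  step 7: ref 4 -> HIT, frames=[4,1,3,-] (faults so far: 3)
  step 8: ref 2 -> FAULT, frames=[4,1,3,2] (faults so far: 4)
  step 9: ref 5 -> FAULT, evict 1, frames=[4,5,3,2] (faults so far: 5)
  step 10: ref 3 -> HIT, frames=[4,5,3,2] (faults so far: 5)
  step 11: ref 2 -> HIT, frames=[4,5,3,2] (faults so far: 5)
  step 12: ref 5 -> HIT, frames=[4,5,3,2] (faults so far: 5)
  step 13: ref 5 -> HIT, frames=[4,5,3,2] (faults so far: 5)
  step 14: ref 1 -> FAULT, evict 4, frames=[1,5,3,2] (faults so far: 6)
  step 15: ref 5 -> HIT, frames=[1,5,3,2] (faults so far: 6)
  LRU total faults: 6
--- Optimal ---
  step 0: ref 4 -> FAULT, frames=[4,-,-,-] (faults so far: 1)
  step 1: ref 4 -> HIT, frames=[4,-,-,-] (faults so far: 1)
  step 2: ref 1 -> FAULT, frames=[4,1,-,-] (faults so far: 2)
  step 3: ref 1 -> HIT, frames=[4,1,-,-] (faults so far: 2)
  step 4: ref 1 -> HIT, frames=[4,1,-,-] (faults so far: 2)
  step 5: ref 4 -> HIT, frames=[4,1,-,-] (faults so far: 2)
  step 6: ref 3 -> FAULT, frames=[4,1,3,-] (faults so far: 3)
  step 7: ref 4 -> HIT, frames=[4,1,3,-] (faults so far: 3)
  step 8: ref 2 -> FAULT, frames=[4,1,3,2] (faults so far: 4)
  step 9: ref 5 -> FAULT, evict 4, frames=[5,1,3,2] (faults so far: 5)
  step 10: ref 3 -> HIT, frames=[5,1,3,2] (faults so far: 5)
  step 11: ref 2 -> HIT, frames=[5,1,3,2] (faults so far: 5)
  step 12: ref 5 -> HIT, frames=[5,1,3,2] (faults so far: 5)
  step 13: ref 5 -> HIT, frames=[5,1,3,2] (faults so far: 5)
  step 14: ref 1 -> HIT, frames=[5,1,3,2] (faults so far: 5)
  step 15: ref 5 -> HIT, frames=[5,1,3,2] (faults so far: 5)
  Optimal total faults: 5

Answer: 5 6 5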